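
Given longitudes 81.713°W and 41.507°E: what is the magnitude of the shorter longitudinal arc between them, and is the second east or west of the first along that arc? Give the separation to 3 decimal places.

123.220° east

Raw difference: 41.507 − -81.713 = 123.22°.
Normalise into (−180°, 180°]: 123.22° stays 123.22°.
Positive ⇒ the second point lies to the east; separation 123.220°.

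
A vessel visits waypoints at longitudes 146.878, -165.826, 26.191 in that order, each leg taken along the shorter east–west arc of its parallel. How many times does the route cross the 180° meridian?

Leg 1: +146.878° → -165.826°, shortest Δλ = 47.296° (east) — crosses 180°.
Leg 2: -165.826° → +26.191°, shortest Δλ = -167.983° (west) — crosses 180°.
Total crossings: 2.

2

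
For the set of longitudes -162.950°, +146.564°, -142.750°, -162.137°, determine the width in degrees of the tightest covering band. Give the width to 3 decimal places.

70.686°

Sort the longitudes: -162.950°, -162.137°, -142.750°, +146.564°.
Eastward gaps between consecutive values (wrapping around): 0.813°, 19.387°, 289.314°, 50.486°.
Largest gap = 289.314° ⇒ minimal covering band is its complement: 360° − 289.314° = 70.686°.
Band runs from +146.564° eastward to -142.750°, crossing the antimeridian.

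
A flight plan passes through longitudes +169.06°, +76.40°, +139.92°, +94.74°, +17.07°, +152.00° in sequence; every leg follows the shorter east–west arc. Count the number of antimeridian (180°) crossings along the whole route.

Leg 1: +169.06° → +76.40°, shortest Δλ = -92.66° (west) — does not cross 180°.
Leg 2: +76.40° → +139.92°, shortest Δλ = 63.52° (east) — does not cross 180°.
Leg 3: +139.92° → +94.74°, shortest Δλ = -45.18° (west) — does not cross 180°.
Leg 4: +94.74° → +17.07°, shortest Δλ = -77.67° (west) — does not cross 180°.
Leg 5: +17.07° → +152.00°, shortest Δλ = 134.93° (east) — does not cross 180°.
Total crossings: 0.

0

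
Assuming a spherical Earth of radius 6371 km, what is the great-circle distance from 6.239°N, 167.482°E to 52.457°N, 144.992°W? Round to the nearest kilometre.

Δλ = -144.992 − 167.482 = -312.474°; wrapped into (−180°, 180°]: 47.526°.
Δφ = 52.457 − 6.239 = 46.218°.
a = sin²(Δφ/2) + cos φ₁ · cos φ₂ · sin²(Δλ/2) = 0.252398.
c = 2·atan2(√a, √(1−a)) = 1.05273 rad → d = 6371·c ≈ 6706.93 km.

6707 km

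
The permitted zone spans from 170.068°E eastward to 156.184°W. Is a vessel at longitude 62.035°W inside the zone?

No

Band width going east from +170.068° to -156.184°: ((-156.184 − 170.068) mod 360) = 33.748°.
Offset of -62.035° east of the west edge: ((-62.035 − 170.068) mod 360) = 127.897°.
127.897° > 33.748° ⇒ outside.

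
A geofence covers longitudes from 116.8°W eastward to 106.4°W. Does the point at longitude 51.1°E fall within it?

No

Band width going east from -116.8° to -106.4°: ((-106.4 − -116.8) mod 360) = 10.4°.
Offset of +51.1° east of the west edge: ((51.1 − -116.8) mod 360) = 167.9°.
167.9° > 10.4° ⇒ outside.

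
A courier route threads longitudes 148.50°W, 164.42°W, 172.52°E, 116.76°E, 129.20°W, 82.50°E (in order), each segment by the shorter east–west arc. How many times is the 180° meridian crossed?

3

Leg 1: -148.50° → -164.42°, shortest Δλ = -15.92° (west) — does not cross 180°.
Leg 2: -164.42° → +172.52°, shortest Δλ = -23.06° (west) — crosses 180°.
Leg 3: +172.52° → +116.76°, shortest Δλ = -55.76° (west) — does not cross 180°.
Leg 4: +116.76° → -129.20°, shortest Δλ = 114.04° (east) — crosses 180°.
Leg 5: -129.20° → +82.50°, shortest Δλ = -148.3° (west) — crosses 180°.
Total crossings: 3.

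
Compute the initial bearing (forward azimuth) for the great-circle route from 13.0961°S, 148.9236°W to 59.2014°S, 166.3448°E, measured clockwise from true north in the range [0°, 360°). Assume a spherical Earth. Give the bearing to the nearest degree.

206°

Δλ = 166.3448 − -148.9236 = 315.2684°; wrapped into (−180°, 180°]: -44.7316°.
θ = atan2( sin Δλ · cos φ₂ , cos φ₁ · sin φ₂ − sin φ₁ · cos φ₂ · cos Δλ )
  = atan2(-0.36035, -0.75421) = -154.462° → normalised to [0°, 360°): 205.538°.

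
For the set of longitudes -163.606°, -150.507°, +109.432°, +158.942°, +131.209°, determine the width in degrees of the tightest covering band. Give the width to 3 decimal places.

100.061°

Sort the longitudes: -163.606°, -150.507°, +109.432°, +131.209°, +158.942°.
Eastward gaps between consecutive values (wrapping around): 13.099°, 259.939°, 21.777°, 27.733°, 37.452°.
Largest gap = 259.939° ⇒ minimal covering band is its complement: 360° − 259.939° = 100.061°.
Band runs from +109.432° eastward to -150.507°, crossing the antimeridian.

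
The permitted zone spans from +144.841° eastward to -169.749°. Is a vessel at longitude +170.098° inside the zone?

Band width going east from +144.841° to -169.749°: ((-169.749 − 144.841) mod 360) = 45.410°.
Offset of +170.098° east of the west edge: ((170.098 − 144.841) mod 360) = 25.257°.
25.257° ≤ 45.410° ⇒ inside.

Yes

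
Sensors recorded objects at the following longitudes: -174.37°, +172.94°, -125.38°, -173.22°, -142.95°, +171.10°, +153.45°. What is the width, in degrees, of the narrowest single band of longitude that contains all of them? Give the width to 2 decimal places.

Sort the longitudes: -174.37°, -173.22°, -142.95°, -125.38°, +153.45°, +171.10°, +172.94°.
Eastward gaps between consecutive values (wrapping around): 1.15°, 30.27°, 17.57°, 278.83°, 17.65°, 1.84°, 12.69°.
Largest gap = 278.83° ⇒ minimal covering band is its complement: 360° − 278.83° = 81.17°.
Band runs from +153.45° eastward to -125.38°, crossing the antimeridian.

81.17°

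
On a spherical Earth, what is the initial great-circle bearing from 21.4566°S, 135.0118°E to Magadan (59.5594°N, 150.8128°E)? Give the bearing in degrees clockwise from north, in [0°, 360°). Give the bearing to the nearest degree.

Δλ = 150.8128 − 135.0118 = 15.8010°.
θ = atan2( sin Δλ · cos φ₂ , cos φ₁ · sin φ₂ − sin φ₁ · cos φ₂ · cos Δλ )
  = atan2(0.13796, 0.98073) = 8.007° → normalised to [0°, 360°): 8.007°.

8°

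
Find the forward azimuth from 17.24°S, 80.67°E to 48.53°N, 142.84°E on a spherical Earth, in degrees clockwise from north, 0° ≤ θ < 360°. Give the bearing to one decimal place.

36.0°

Δλ = 142.84 − 80.67 = 62.17°.
θ = atan2( sin Δλ · cos φ₂ , cos φ₁ · sin φ₂ − sin φ₁ · cos φ₂ · cos Δλ )
  = atan2(0.58563, 0.80727) = 35.959° → normalised to [0°, 360°): 35.959°.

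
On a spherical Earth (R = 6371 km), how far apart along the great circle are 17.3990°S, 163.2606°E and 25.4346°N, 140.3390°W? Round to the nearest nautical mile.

4179 nmi

Δλ = -140.3390 − 163.2606 = -303.5996°; wrapped into (−180°, 180°]: 56.4004°.
Δφ = 25.4346 − -17.3990 = 42.8336°.
a = sin²(Δφ/2) + cos φ₁ · cos φ₂ · sin²(Δλ/2) = 0.325771.
c = 2·atan2(√a, √(1−a)) = 1.21487 rad → d = 6371·c ≈ 7739.94 km ≈ 4179.23 nmi.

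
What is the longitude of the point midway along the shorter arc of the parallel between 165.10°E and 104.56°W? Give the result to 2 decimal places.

Signed shortest Δλ from +165.10° to -104.56° is +90.34°.
Midpoint longitude = +165.10° + (+90.34°)/2 = +165.10° + 45.17° = +210.27°.
Normalise into (−180°, 180°]: -149.73°.
(The naïve average (+165.10 + -104.56)/2 = 30.27° is on the wrong side of the globe.)

149.73°W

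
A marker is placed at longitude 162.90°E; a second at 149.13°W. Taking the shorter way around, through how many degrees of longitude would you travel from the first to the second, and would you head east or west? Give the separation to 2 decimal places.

47.97° east

Raw difference: -149.13 − 162.90 = -312.03°.
Normalise into (−180°, 180°]: -312.03° + 360° = 47.97°.
Positive ⇒ the second point lies to the east; separation 47.97°.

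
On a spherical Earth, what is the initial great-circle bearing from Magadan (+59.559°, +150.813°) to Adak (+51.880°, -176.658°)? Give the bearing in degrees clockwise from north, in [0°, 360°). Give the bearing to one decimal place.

98.6°

Δλ = -176.658 − 150.813 = -327.471°; wrapped into (−180°, 180°]: 32.529°.
θ = atan2( sin Δλ · cos φ₂ , cos φ₁ · sin φ₂ − sin φ₁ · cos φ₂ · cos Δλ )
  = atan2(0.33194, -0.05013) = 98.588° → normalised to [0°, 360°): 98.588°.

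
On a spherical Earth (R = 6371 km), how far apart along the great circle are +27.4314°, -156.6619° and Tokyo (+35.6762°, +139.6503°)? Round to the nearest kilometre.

6001 km

Δλ = 139.6503 − -156.6619 = 296.3122°; wrapped into (−180°, 180°]: -63.6878°.
Δφ = 35.6762 − 27.4314 = 8.2448°.
a = sin²(Δφ/2) + cos φ₁ · cos φ₂ · sin²(Δλ/2) = 0.205869.
c = 2·atan2(√a, √(1−a)) = 0.94189 rad → d = 6371·c ≈ 6000.77 km.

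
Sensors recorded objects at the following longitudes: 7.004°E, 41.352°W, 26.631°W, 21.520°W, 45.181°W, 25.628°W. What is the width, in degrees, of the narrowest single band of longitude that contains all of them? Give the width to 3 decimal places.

Sort the longitudes: -45.181°, -41.352°, -26.631°, -25.628°, -21.520°, +7.004°.
Eastward gaps between consecutive values (wrapping around): 3.829°, 14.721°, 1.003°, 4.108°, 28.524°, 307.815°.
Largest gap = 307.815° ⇒ minimal covering band is its complement: 360° − 307.815° = 52.185°.
Band runs from -45.181° eastward to +7.004°.

52.185°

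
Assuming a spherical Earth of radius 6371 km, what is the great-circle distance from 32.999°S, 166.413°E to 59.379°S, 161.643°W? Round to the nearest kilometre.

Δλ = -161.643 − 166.413 = -328.056°; wrapped into (−180°, 180°]: 31.944°.
Δφ = -59.379 − -32.999 = -26.380°.
a = sin²(Δφ/2) + cos φ₁ · cos φ₂ · sin²(Δλ/2) = 0.084412.
c = 2·atan2(√a, √(1−a)) = 0.58958 rad → d = 6371·c ≈ 3756.19 km.

3756 km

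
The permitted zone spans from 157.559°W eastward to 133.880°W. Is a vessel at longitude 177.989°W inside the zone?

No

Band width going east from -157.559° to -133.880°: ((-133.880 − -157.559) mod 360) = 23.679°.
Offset of -177.989° east of the west edge: ((-177.989 − -157.559) mod 360) = 339.570°.
339.570° > 23.679° ⇒ outside.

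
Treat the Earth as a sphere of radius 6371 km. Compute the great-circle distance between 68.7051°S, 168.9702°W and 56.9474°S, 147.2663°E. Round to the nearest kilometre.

Δλ = 147.2663 − -168.9702 = 316.2365°; wrapped into (−180°, 180°]: -43.7635°.
Δφ = -56.9474 − -68.7051 = 11.7577°.
a = sin²(Δφ/2) + cos φ₁ · cos φ₂ · sin²(Δλ/2) = 0.038003.
c = 2·atan2(√a, √(1−a)) = 0.39240 rad → d = 6371·c ≈ 2500.00 km.

2500 km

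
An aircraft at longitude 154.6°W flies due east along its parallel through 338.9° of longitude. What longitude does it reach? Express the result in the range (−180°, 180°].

175.7°W

Start at -154.6°; shift +338.9° → +184.3°.
+184.3° lies outside (−180°, 180°]; subtract 360° → -175.7°.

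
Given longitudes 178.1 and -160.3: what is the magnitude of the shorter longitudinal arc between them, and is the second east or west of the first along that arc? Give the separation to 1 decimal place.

21.6° east

Raw difference: -160.3 − 178.1 = -338.4°.
Normalise into (−180°, 180°]: -338.4° + 360° = 21.6°.
Positive ⇒ the second point lies to the east; separation 21.6°.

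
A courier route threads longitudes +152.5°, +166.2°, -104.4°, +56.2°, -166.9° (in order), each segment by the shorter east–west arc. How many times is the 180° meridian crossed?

Leg 1: +152.5° → +166.2°, shortest Δλ = 13.7° (east) — does not cross 180°.
Leg 2: +166.2° → -104.4°, shortest Δλ = 89.4° (east) — crosses 180°.
Leg 3: -104.4° → +56.2°, shortest Δλ = 160.6° (east) — does not cross 180°.
Leg 4: +56.2° → -166.9°, shortest Δλ = 136.9° (east) — crosses 180°.
Total crossings: 2.

2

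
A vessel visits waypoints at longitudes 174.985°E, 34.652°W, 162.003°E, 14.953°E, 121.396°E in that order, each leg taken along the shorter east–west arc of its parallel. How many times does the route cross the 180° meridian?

2

Leg 1: +174.985° → -34.652°, shortest Δλ = 150.363° (east) — crosses 180°.
Leg 2: -34.652° → +162.003°, shortest Δλ = -163.345° (west) — crosses 180°.
Leg 3: +162.003° → +14.953°, shortest Δλ = -147.05° (west) — does not cross 180°.
Leg 4: +14.953° → +121.396°, shortest Δλ = 106.443° (east) — does not cross 180°.
Total crossings: 2.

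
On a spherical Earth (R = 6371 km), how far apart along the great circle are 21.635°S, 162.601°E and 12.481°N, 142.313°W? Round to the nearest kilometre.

Δλ = -142.313 − 162.601 = -304.914°; wrapped into (−180°, 180°]: 55.086°.
Δφ = 12.481 − -21.635 = 34.116°.
a = sin²(Δφ/2) + cos φ₁ · cos φ₂ · sin²(Δλ/2) = 0.280114.
c = 2·atan2(√a, √(1−a)) = 1.11545 rad → d = 6371·c ≈ 7106.54 km.

7107 km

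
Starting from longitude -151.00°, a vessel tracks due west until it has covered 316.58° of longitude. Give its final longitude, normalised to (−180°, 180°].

-107.58°

Start at -151.00°; shift −316.58° → -467.58°.
-467.58° lies outside (−180°, 180°]; add 360° → -107.58°.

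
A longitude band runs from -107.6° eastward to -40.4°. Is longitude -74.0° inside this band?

Yes

Band width going east from -107.6° to -40.4°: ((-40.4 − -107.6) mod 360) = 67.2°.
Offset of -74.0° east of the west edge: ((-74.0 − -107.6) mod 360) = 33.6°.
33.6° ≤ 67.2° ⇒ inside.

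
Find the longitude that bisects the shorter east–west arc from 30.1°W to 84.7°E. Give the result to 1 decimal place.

Signed shortest Δλ from -30.1° to +84.7° is +114.8°.
Midpoint longitude = -30.1° + (+114.8°)/2 = -30.1° + 57.4° = +27.3°.

27.3°E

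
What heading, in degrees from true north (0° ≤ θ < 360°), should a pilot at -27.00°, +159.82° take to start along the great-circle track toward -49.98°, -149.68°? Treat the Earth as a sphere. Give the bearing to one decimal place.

135.0°

Δλ = -149.68 − 159.82 = -309.50°; wrapped into (−180°, 180°]: 50.50°.
θ = atan2( sin Δλ · cos φ₂ , cos φ₁ · sin φ₂ − sin φ₁ · cos φ₂ · cos Δλ )
  = atan2(0.49620, -0.49665) = 135.026° → normalised to [0°, 360°): 135.026°.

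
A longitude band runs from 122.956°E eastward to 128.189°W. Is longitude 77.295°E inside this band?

Band width going east from +122.956° to -128.189°: ((-128.189 − 122.956) mod 360) = 108.855°.
Offset of +77.295° east of the west edge: ((77.295 − 122.956) mod 360) = 314.339°.
314.339° > 108.855° ⇒ outside.

No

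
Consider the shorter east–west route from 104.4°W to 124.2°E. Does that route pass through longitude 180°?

Naïve |124.2 − -104.4| = 228.6° > 180°, so the shorter arc goes the other way round — across 180°.
Signed shortest Δλ = ((124.2 − -104.4 + 180) mod 360) − 180 = -131.4°.
Going west by 131.4° from -104.4° passes through 180° before reaching +124.2°.

Yes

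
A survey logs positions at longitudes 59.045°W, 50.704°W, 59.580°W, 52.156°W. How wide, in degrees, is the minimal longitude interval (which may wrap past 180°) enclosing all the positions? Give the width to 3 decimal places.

Sort the longitudes: -59.580°, -59.045°, -52.156°, -50.704°.
Eastward gaps between consecutive values (wrapping around): 0.535°, 6.889°, 1.452°, 351.124°.
Largest gap = 351.124° ⇒ minimal covering band is its complement: 360° − 351.124° = 8.876°.
Band runs from -59.580° eastward to -50.704°.

8.876°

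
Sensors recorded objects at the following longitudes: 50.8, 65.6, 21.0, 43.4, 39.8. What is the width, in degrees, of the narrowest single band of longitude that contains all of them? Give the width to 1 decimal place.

44.6°

Sort the longitudes: +21.0°, +39.8°, +43.4°, +50.8°, +65.6°.
Eastward gaps between consecutive values (wrapping around): 18.8°, 3.6°, 7.4°, 14.8°, 315.4°.
Largest gap = 315.4° ⇒ minimal covering band is its complement: 360° − 315.4° = 44.6°.
Band runs from +21.0° eastward to +65.6°.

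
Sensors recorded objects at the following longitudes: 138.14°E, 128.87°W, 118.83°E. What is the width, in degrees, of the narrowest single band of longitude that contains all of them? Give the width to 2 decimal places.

112.30°

Sort the longitudes: -128.87°, +118.83°, +138.14°.
Eastward gaps between consecutive values (wrapping around): 247.70°, 19.31°, 92.99°.
Largest gap = 247.70° ⇒ minimal covering band is its complement: 360° − 247.70° = 112.30°.
Band runs from +118.83° eastward to -128.87°, crossing the antimeridian.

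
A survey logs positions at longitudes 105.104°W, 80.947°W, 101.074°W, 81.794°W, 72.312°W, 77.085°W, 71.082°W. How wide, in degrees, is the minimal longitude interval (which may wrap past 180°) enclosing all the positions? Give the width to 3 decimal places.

34.022°

Sort the longitudes: -105.104°, -101.074°, -81.794°, -80.947°, -77.085°, -72.312°, -71.082°.
Eastward gaps between consecutive values (wrapping around): 4.030°, 19.280°, 0.847°, 3.862°, 4.773°, 1.230°, 325.978°.
Largest gap = 325.978° ⇒ minimal covering band is its complement: 360° − 325.978° = 34.022°.
Band runs from -105.104° eastward to -71.082°.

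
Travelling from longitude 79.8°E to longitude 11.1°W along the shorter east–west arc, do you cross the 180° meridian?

No

Signed shortest Δλ = ((-11.1 − 79.8 + 180) mod 360) − 180 = -90.9°.
Going west by 90.9° from +79.8° reaches -11.1° without touching 180°.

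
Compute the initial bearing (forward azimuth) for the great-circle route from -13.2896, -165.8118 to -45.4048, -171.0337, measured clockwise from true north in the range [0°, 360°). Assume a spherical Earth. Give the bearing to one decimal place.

186.8°

Δλ = -171.0337 − -165.8118 = -5.2219°.
θ = atan2( sin Δλ · cos φ₂ , cos φ₁ · sin φ₂ − sin φ₁ · cos φ₂ · cos Δλ )
  = atan2(-0.06390, -0.53229) = -173.155° → normalised to [0°, 360°): 186.845°.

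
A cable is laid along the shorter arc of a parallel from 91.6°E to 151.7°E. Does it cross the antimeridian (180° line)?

Signed shortest Δλ = ((151.7 − 91.6 + 180) mod 360) − 180 = 60.1°.
Going east by 60.1° from +91.6° reaches +151.7° without touching 180°.

No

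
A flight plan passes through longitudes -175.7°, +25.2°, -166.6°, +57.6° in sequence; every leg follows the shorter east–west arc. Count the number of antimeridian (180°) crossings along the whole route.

Leg 1: -175.7° → +25.2°, shortest Δλ = -159.1° (west) — crosses 180°.
Leg 2: +25.2° → -166.6°, shortest Δλ = 168.2° (east) — crosses 180°.
Leg 3: -166.6° → +57.6°, shortest Δλ = -135.8° (west) — crosses 180°.
Total crossings: 3.

3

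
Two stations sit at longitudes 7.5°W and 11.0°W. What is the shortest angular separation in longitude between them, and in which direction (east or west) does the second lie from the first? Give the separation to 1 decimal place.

Raw difference: -11.0 − -7.5 = -3.5°.
Normalise into (−180°, 180°]: -3.5° stays -3.5°.
Negative ⇒ the second point lies to the west; separation 3.5°.

3.5° west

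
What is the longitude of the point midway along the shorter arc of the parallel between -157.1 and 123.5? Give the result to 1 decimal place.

+163.2°

Signed shortest Δλ from -157.1° to +123.5° is -79.4°.
Midpoint longitude = -157.1° + (-79.4°)/2 = -157.1° − 39.7° = -196.8°.
Normalise into (−180°, 180°]: +163.2°.
(The naïve average (-157.1 + +123.5)/2 = -16.8° is on the wrong side of the globe.)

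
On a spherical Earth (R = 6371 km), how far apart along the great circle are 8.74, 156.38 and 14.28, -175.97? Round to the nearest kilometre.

3073 km

Δλ = -175.97 − 156.38 = -332.35°; wrapped into (−180°, 180°]: 27.65°.
Δφ = 14.28 − 8.74 = 5.54°.
a = sin²(Δφ/2) + cos φ₁ · cos φ₂ · sin²(Δλ/2) = 0.057029.
c = 2·atan2(√a, √(1−a)) = 0.48228 rad → d = 6371·c ≈ 3072.58 km.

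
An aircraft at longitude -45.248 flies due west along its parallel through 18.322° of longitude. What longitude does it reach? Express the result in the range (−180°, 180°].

-63.570°

Start at -45.248°; shift −18.322° → -63.570°.
-63.570° already lies in (−180°, 180°].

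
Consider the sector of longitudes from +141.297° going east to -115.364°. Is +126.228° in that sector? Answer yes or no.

Band width going east from +141.297° to -115.364°: ((-115.364 − 141.297) mod 360) = 103.339°.
Offset of +126.228° east of the west edge: ((126.228 − 141.297) mod 360) = 344.931°.
344.931° > 103.339° ⇒ outside.

No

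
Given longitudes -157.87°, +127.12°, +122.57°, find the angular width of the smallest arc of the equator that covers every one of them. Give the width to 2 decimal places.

Sort the longitudes: -157.87°, +122.57°, +127.12°.
Eastward gaps between consecutive values (wrapping around): 280.44°, 4.55°, 75.01°.
Largest gap = 280.44° ⇒ minimal covering band is its complement: 360° − 280.44° = 79.56°.
Band runs from +122.57° eastward to -157.87°, crossing the antimeridian.

79.56°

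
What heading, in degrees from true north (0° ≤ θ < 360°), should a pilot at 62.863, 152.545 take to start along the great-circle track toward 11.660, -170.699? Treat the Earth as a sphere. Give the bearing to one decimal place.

136.0°

Δλ = -170.699 − 152.545 = -323.244°; wrapped into (−180°, 180°]: 36.756°.
θ = atan2( sin Δλ · cos φ₂ , cos φ₁ · sin φ₂ − sin φ₁ · cos φ₂ · cos Δλ )
  = atan2(0.58606, -0.60610) = 135.963° → normalised to [0°, 360°): 135.963°.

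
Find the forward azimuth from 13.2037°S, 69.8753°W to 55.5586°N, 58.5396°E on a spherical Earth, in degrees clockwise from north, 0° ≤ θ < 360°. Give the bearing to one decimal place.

31.5°

Δλ = 58.5396 − -69.8753 = 128.4149°.
θ = atan2( sin Δλ · cos φ₂ , cos φ₁ · sin φ₂ − sin φ₁ · cos φ₂ · cos Δλ )
  = atan2(0.44314, 0.72264) = 31.518° → normalised to [0°, 360°): 31.518°.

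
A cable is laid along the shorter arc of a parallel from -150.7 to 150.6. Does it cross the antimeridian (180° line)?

Naïve |150.6 − -150.7| = 301.3° > 180°, so the shorter arc goes the other way round — across 180°.
Signed shortest Δλ = ((150.6 − -150.7 + 180) mod 360) − 180 = -58.7°.
Going west by 58.7° from -150.7° passes through 180° before reaching +150.6°.

Yes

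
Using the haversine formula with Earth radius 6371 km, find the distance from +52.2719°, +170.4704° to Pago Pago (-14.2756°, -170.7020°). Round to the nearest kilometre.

Δλ = -170.7020 − 170.4704 = -341.1724°; wrapped into (−180°, 180°]: 18.8276°.
Δφ = -14.2756 − 52.2719 = -66.5475°.
a = sin²(Δφ/2) + cos φ₁ · cos φ₂ · sin²(Δλ/2) = 0.316871.
c = 2·atan2(√a, √(1−a)) = 1.19581 rad → d = 6371·c ≈ 7618.51 km.

7619 km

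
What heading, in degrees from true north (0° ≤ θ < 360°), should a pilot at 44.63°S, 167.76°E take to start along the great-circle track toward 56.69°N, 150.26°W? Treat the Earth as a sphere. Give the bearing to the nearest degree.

23°

Δλ = -150.26 − 167.76 = -318.02°; wrapped into (−180°, 180°]: 41.98°.
θ = atan2( sin Δλ · cos φ₂ , cos φ₁ · sin φ₂ − sin φ₁ · cos φ₂ · cos Δλ )
  = atan2(0.36732, 0.88154) = 22.621° → normalised to [0°, 360°): 22.621°.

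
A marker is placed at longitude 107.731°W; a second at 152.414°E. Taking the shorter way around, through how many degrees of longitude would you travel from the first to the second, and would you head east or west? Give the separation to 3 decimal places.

Raw difference: 152.414 − -107.731 = 260.145°.
Normalise into (−180°, 180°]: 260.145° − 360° = -99.855°.
Negative ⇒ the second point lies to the west; separation 99.855°.

99.855° west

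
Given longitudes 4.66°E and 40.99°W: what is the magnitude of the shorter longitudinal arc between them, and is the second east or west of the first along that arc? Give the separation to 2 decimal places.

45.65° west

Raw difference: -40.99 − 4.66 = -45.65°.
Normalise into (−180°, 180°]: -45.65° stays -45.65°.
Negative ⇒ the second point lies to the west; separation 45.65°.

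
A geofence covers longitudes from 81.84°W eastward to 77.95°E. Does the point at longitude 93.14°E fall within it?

Band width going east from -81.84° to +77.95°: ((77.95 − -81.84) mod 360) = 159.79°.
Offset of +93.14° east of the west edge: ((93.14 − -81.84) mod 360) = 174.98°.
174.98° > 159.79° ⇒ outside.

No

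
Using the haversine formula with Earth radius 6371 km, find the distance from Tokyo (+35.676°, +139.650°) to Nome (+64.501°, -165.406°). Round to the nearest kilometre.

4820 km

Δλ = -165.406 − 139.650 = -305.056°; wrapped into (−180°, 180°]: 54.944°.
Δφ = 64.501 − 35.676 = 28.825°.
a = sin²(Δφ/2) + cos φ₁ · cos φ₂ · sin²(Δλ/2) = 0.136373.
c = 2·atan2(√a, √(1−a)) = 0.75648 rad → d = 6371·c ≈ 4819.55 km.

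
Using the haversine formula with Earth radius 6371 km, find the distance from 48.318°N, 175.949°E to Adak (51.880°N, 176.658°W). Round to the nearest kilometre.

Δλ = -176.658 − 175.949 = -352.607°; wrapped into (−180°, 180°]: 7.393°.
Δφ = 51.880 − 48.318 = 3.562°.
a = sin²(Δφ/2) + cos φ₁ · cos φ₂ · sin²(Δλ/2) = 0.002672.
c = 2·atan2(√a, √(1−a)) = 0.10343 rad → d = 6371·c ≈ 658.97 km.

659 km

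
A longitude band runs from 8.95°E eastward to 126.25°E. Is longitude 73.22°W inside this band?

No

Band width going east from +8.95° to +126.25°: ((126.25 − 8.95) mod 360) = 117.30°.
Offset of -73.22° east of the west edge: ((-73.22 − 8.95) mod 360) = 277.83°.
277.83° > 117.30° ⇒ outside.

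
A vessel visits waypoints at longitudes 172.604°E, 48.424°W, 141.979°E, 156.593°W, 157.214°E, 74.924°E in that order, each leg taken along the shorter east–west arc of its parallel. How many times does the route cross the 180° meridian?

4

Leg 1: +172.604° → -48.424°, shortest Δλ = 138.972° (east) — crosses 180°.
Leg 2: -48.424° → +141.979°, shortest Δλ = -169.597° (west) — crosses 180°.
Leg 3: +141.979° → -156.593°, shortest Δλ = 61.428° (east) — crosses 180°.
Leg 4: -156.593° → +157.214°, shortest Δλ = -46.193° (west) — crosses 180°.
Leg 5: +157.214° → +74.924°, shortest Δλ = -82.29° (west) — does not cross 180°.
Total crossings: 4.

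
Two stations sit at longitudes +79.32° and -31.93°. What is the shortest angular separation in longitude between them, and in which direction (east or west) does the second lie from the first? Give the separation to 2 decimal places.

111.25° west

Raw difference: -31.93 − 79.32 = -111.25°.
Normalise into (−180°, 180°]: -111.25° stays -111.25°.
Negative ⇒ the second point lies to the west; separation 111.25°.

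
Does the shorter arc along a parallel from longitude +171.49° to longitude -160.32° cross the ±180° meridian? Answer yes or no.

Naïve |-160.32 − 171.49| = 331.81° > 180°, so the shorter arc goes the other way round — across 180°.
Signed shortest Δλ = ((-160.32 − 171.49 + 180) mod 360) − 180 = 28.19°.
Going east by 28.19° from +171.49° passes through 180° before reaching -160.32°.

Yes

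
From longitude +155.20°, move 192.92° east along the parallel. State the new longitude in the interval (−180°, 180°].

Start at +155.20°; shift +192.92° → +348.12°.
+348.12° lies outside (−180°, 180°]; subtract 360° → -11.88°.

-11.88°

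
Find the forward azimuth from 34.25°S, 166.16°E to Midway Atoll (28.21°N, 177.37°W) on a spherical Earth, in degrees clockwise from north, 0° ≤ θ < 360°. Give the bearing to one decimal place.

Δλ = -177.37 − 166.16 = -343.53°; wrapped into (−180°, 180°]: 16.47°.
θ = atan2( sin Δλ · cos φ₂ , cos φ₁ · sin φ₂ − sin φ₁ · cos φ₂ · cos Δλ )
  = atan2(0.24984, 0.86634) = 16.087° → normalised to [0°, 360°): 16.087°.

16.1°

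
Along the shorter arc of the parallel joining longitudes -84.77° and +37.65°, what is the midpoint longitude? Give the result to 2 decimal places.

-23.56°

Signed shortest Δλ from -84.77° to +37.65° is +122.42°.
Midpoint longitude = -84.77° + (+122.42°)/2 = -84.77° + 61.21° = -23.56°.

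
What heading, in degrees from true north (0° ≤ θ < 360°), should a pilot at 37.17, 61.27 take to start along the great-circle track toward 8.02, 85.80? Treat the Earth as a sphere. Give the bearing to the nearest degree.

Δλ = 85.80 − 61.27 = 24.53°.
θ = atan2( sin Δλ · cos φ₂ , cos φ₁ · sin φ₂ − sin φ₁ · cos φ₂ · cos Δλ )
  = atan2(0.41111, -0.43310) = 136.492° → normalised to [0°, 360°): 136.492°.

136°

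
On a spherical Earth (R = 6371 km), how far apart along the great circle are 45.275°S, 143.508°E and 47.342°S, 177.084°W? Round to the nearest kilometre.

Δλ = -177.084 − 143.508 = -320.592°; wrapped into (−180°, 180°]: 39.408°.
Δφ = -47.342 − -45.275 = -2.067°.
a = sin²(Δφ/2) + cos φ₁ · cos φ₂ · sin²(Δλ/2) = 0.054532.
c = 2·atan2(√a, √(1−a)) = 0.47139 rad → d = 6371·c ≈ 3003.25 km.

3003 km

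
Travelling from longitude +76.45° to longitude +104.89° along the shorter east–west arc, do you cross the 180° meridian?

Signed shortest Δλ = ((104.89 − 76.45 + 180) mod 360) − 180 = 28.44°.
Going east by 28.44° from +76.45° reaches +104.89° without touching 180°.

No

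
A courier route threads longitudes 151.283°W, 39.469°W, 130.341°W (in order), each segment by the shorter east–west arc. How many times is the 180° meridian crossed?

Leg 1: -151.283° → -39.469°, shortest Δλ = 111.814° (east) — does not cross 180°.
Leg 2: -39.469° → -130.341°, shortest Δλ = -90.872° (west) — does not cross 180°.
Total crossings: 0.

0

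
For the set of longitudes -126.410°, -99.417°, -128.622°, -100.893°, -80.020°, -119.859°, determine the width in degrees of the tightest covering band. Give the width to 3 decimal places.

48.602°

Sort the longitudes: -128.622°, -126.410°, -119.859°, -100.893°, -99.417°, -80.020°.
Eastward gaps between consecutive values (wrapping around): 2.212°, 6.551°, 18.966°, 1.476°, 19.397°, 311.398°.
Largest gap = 311.398° ⇒ minimal covering band is its complement: 360° − 311.398° = 48.602°.
Band runs from -128.622° eastward to -80.020°.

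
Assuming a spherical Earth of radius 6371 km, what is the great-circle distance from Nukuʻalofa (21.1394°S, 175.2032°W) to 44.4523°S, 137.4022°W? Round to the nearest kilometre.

4321 km

Δλ = -137.4022 − -175.2032 = 37.8010°.
Δφ = -44.4523 − -21.1394 = -23.3129°.
a = sin²(Δφ/2) + cos φ₁ · cos φ₂ · sin²(Δλ/2) = 0.110682.
c = 2·atan2(√a, √(1−a)) = 0.67831 rad → d = 6371·c ≈ 4321.49 km.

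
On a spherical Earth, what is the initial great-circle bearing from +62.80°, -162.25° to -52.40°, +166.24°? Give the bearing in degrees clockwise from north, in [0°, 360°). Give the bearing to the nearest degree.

Δλ = 166.24 − -162.25 = 328.49°; wrapped into (−180°, 180°]: -31.51°.
θ = atan2( sin Δλ · cos φ₂ , cos φ₁ · sin φ₂ − sin φ₁ · cos φ₂ · cos Δλ )
  = atan2(-0.31889, -0.82481) = -158.862° → normalised to [0°, 360°): 201.138°.

201°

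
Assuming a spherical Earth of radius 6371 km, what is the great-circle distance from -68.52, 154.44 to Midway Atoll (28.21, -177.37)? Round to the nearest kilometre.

11002 km

Δλ = -177.37 − 154.44 = -331.81°; wrapped into (−180°, 180°]: 28.19°.
Δφ = 28.21 − -68.52 = 96.73°.
a = sin²(Δφ/2) + cos φ₁ · cos φ₂ · sin²(Δλ/2) = 0.577733.
c = 2·atan2(√a, √(1−a)) = 1.72689 rad → d = 6371·c ≈ 11002.05 km.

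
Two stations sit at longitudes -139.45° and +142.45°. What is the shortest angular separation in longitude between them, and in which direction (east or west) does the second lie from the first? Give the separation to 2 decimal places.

Raw difference: 142.45 − -139.45 = 281.9°.
Normalise into (−180°, 180°]: 281.9° − 360° = -78.1°.
Negative ⇒ the second point lies to the west; separation 78.10°.

78.10° west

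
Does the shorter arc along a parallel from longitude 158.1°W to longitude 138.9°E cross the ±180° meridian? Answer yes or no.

Yes

Naïve |138.9 − -158.1| = 297.0° > 180°, so the shorter arc goes the other way round — across 180°.
Signed shortest Δλ = ((138.9 − -158.1 + 180) mod 360) − 180 = -63.0°.
Going west by 63.0° from -158.1° passes through 180° before reaching +138.9°.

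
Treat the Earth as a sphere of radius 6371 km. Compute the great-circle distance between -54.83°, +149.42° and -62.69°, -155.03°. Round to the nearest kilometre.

3209 km

Δλ = -155.03 − 149.42 = -304.45°; wrapped into (−180°, 180°]: 55.55°.
Δφ = -62.69 − -54.83 = -7.86°.
a = sin²(Δφ/2) + cos φ₁ · cos φ₂ · sin²(Δλ/2) = 0.062086.
c = 2·atan2(√a, √(1−a)) = 0.50365 rad → d = 6371·c ≈ 3208.74 km.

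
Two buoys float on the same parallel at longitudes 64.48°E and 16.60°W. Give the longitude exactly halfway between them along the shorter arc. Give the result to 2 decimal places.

Signed shortest Δλ from +64.48° to -16.60° is -81.08°.
Midpoint longitude = +64.48° + (-81.08°)/2 = +64.48° − 40.54° = +23.94°.

23.94°E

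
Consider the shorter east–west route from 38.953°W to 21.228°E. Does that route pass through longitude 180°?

No

Signed shortest Δλ = ((21.228 − -38.953 + 180) mod 360) − 180 = 60.181°.
Going east by 60.181° from -38.953° reaches +21.228° without touching 180°.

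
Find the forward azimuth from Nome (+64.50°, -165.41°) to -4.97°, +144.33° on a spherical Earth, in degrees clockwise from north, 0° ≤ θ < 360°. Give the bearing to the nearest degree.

231°

Δλ = 144.33 − -165.41 = 309.74°; wrapped into (−180°, 180°]: -50.26°.
θ = atan2( sin Δλ · cos φ₂ , cos φ₁ · sin φ₂ − sin φ₁ · cos φ₂ · cos Δλ )
  = atan2(-0.76606, -0.61215) = -128.628° → normalised to [0°, 360°): 231.372°.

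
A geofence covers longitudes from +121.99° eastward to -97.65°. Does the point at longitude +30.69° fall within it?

Band width going east from +121.99° to -97.65°: ((-97.65 − 121.99) mod 360) = 140.36°.
Offset of +30.69° east of the west edge: ((30.69 − 121.99) mod 360) = 268.70°.
268.70° > 140.36° ⇒ outside.

No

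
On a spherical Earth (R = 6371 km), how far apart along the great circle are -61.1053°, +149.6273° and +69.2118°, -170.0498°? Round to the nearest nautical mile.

Δλ = -170.0498 − 149.6273 = -319.6771°; wrapped into (−180°, 180°]: 40.3229°.
Δφ = 69.2118 − -61.1053 = 130.3171°.
a = sin²(Δφ/2) + cos φ₁ · cos φ₂ · sin²(Δλ/2) = 0.843881.
c = 2·atan2(√a, √(1−a)) = 2.32920 rad → d = 6371·c ≈ 14839.33 km ≈ 8012.60 nmi.

8013 nmi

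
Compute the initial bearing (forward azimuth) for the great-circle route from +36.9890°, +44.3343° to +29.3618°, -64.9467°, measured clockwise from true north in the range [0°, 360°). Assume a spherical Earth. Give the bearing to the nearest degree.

304°

Δλ = -64.9467 − 44.3343 = -109.2810°.
θ = atan2( sin Δλ · cos φ₂ , cos φ₁ · sin φ₂ − sin φ₁ · cos φ₂ · cos Δλ )
  = atan2(-0.82266, 0.56479) = -55.528° → normalised to [0°, 360°): 304.472°.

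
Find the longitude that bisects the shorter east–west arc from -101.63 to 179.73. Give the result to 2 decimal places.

-140.95°

Signed shortest Δλ from -101.63° to +179.73° is -78.64°.
Midpoint longitude = -101.63° + (-78.64°)/2 = -101.63° − 39.32° = -140.95°.
(The naïve average (-101.63 + +179.73)/2 = 39.05° is on the wrong side of the globe.)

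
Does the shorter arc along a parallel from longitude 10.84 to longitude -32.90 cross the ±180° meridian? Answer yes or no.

No

Signed shortest Δλ = ((-32.90 − 10.84 + 180) mod 360) − 180 = -43.74°.
Going west by 43.74° from +10.84° reaches -32.90° without touching 180°.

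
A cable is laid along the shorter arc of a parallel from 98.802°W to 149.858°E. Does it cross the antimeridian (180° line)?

Yes

Naïve |149.858 − -98.802| = 248.66° > 180°, so the shorter arc goes the other way round — across 180°.
Signed shortest Δλ = ((149.858 − -98.802 + 180) mod 360) − 180 = -111.34°.
Going west by 111.34° from -98.802° passes through 180° before reaching +149.858°.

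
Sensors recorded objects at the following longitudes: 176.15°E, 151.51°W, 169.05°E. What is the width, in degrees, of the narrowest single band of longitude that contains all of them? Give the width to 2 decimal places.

39.44°

Sort the longitudes: -151.51°, +169.05°, +176.15°.
Eastward gaps between consecutive values (wrapping around): 320.56°, 7.10°, 32.34°.
Largest gap = 320.56° ⇒ minimal covering band is its complement: 360° − 320.56° = 39.44°.
Band runs from +169.05° eastward to -151.51°, crossing the antimeridian.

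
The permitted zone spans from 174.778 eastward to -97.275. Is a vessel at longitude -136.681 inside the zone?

Yes

Band width going east from +174.778° to -97.275°: ((-97.275 − 174.778) mod 360) = 87.947°.
Offset of -136.681° east of the west edge: ((-136.681 − 174.778) mod 360) = 48.541°.
48.541° ≤ 87.947° ⇒ inside.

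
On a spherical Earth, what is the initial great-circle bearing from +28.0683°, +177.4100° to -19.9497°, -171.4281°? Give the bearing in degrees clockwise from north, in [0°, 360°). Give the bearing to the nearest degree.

Δλ = -171.4281 − 177.4100 = -348.8381°; wrapped into (−180°, 180°]: 11.1619°.
θ = atan2( sin Δλ · cos φ₂ , cos φ₁ · sin φ₂ − sin φ₁ · cos φ₂ · cos Δλ )
  = atan2(0.18197, -0.73499) = 166.095° → normalised to [0°, 360°): 166.095°.

166°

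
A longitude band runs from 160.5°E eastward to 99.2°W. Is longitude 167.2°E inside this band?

Band width going east from +160.5° to -99.2°: ((-99.2 − 160.5) mod 360) = 100.3°.
Offset of +167.2° east of the west edge: ((167.2 − 160.5) mod 360) = 6.7°.
6.7° ≤ 100.3° ⇒ inside.

Yes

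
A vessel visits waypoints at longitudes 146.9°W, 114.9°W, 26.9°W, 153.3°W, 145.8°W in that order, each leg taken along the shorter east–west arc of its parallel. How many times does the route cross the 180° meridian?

0

Leg 1: -146.9° → -114.9°, shortest Δλ = 32.0° (east) — does not cross 180°.
Leg 2: -114.9° → -26.9°, shortest Δλ = 88.0° (east) — does not cross 180°.
Leg 3: -26.9° → -153.3°, shortest Δλ = -126.4° (west) — does not cross 180°.
Leg 4: -153.3° → -145.8°, shortest Δλ = 7.5° (east) — does not cross 180°.
Total crossings: 0.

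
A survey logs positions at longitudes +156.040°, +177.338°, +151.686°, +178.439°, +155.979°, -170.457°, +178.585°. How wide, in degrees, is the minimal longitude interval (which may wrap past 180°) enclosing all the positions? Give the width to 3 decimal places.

Sort the longitudes: -170.457°, +151.686°, +155.979°, +156.040°, +177.338°, +178.439°, +178.585°.
Eastward gaps between consecutive values (wrapping around): 322.143°, 4.293°, 0.061°, 21.298°, 1.101°, 0.146°, 10.958°.
Largest gap = 322.143° ⇒ minimal covering band is its complement: 360° − 322.143° = 37.857°.
Band runs from +151.686° eastward to -170.457°, crossing the antimeridian.

37.857°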